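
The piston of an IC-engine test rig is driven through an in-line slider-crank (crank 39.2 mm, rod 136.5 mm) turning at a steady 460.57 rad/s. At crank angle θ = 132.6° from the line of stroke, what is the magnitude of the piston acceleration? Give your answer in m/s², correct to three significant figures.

ω = 460.6 rad/s
x(θ) = r cosθ + √(L² − r² sin²θ); with ω constant, a = ω²·d²x/dθ².
d²x/dθ² = −r cosθ − r²(cos2θ)/√u − r⁴ sin²2θ/(4u^{3/2}),  u = L² − r² sin²θ = 0.0177996 m².
Substituting r = 0.0392 m, L = 0.1365 m, θ = 132.6°: d²x/dθ² = +0.02725 m.
a = ω²·d²x/dθ² = (460.6)²·(+0.02725) = +5780.5 m/s²;  |a| = 5780.5 m/s².

5780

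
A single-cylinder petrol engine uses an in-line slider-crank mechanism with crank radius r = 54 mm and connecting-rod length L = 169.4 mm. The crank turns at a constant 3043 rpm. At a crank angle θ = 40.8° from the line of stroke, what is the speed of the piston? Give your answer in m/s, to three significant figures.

ω = 2π·3043/60 = 318.7 rad/s
For an in-line slider-crank, x = r cosθ + √(L² − r² sin²θ), so v = −rω sinθ·[1 + r cosθ/√(L² − r² sin²θ)].
With r = 0.054 m, L = 0.1694 m, θ = 40.8°: √(L² − r² sin²θ) = 0.16568 m.
v = −0.054·318.7·0.65342·[1 + 0.054·0.75700/0.16568] = -14.018 m/s.
|v| = 14.018 m/s.

14.0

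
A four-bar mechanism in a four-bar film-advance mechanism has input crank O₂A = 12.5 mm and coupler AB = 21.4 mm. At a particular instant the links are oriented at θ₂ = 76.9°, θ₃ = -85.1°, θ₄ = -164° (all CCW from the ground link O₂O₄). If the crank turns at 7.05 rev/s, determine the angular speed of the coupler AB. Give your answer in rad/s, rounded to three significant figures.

ω₂ = 44.3 rad/s (from 7.05 rev/s).
Differentiating the loop-closure r₂e^{iθ₂}+r₃e^{iθ₃}=r₁+r₄e^{iθ₄} gives r₂ω₂e^{iθ₂}+r₃ω₃e^{iθ₃}=r₄ω₄e^{iθ₄}.
Eliminating the other unknown: ω₃ = r₂ω₂ sin(θ₄−θ₂) / [r₃ sin(θ₃−θ₄)].
Numerator sine = +0.87377; denominator sine = +0.98129.
Result = 0.0125·44.3·(+0.87377) / (0.0214·(+0.98129)) = +23.039 rad/s; magnitude 23.039 rad/s.

23.0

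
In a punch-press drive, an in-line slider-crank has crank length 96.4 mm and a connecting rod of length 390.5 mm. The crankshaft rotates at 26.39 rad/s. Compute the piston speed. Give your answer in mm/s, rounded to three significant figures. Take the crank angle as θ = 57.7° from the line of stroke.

2440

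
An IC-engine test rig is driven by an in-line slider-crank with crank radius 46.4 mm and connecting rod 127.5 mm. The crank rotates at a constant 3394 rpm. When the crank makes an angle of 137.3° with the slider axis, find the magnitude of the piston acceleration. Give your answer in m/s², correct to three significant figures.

4050

ω = 2π·3394/60 = 355.4 rad/s
x(θ) = r cosθ + √(L² − r² sin²θ); with ω constant, a = ω²·d²x/dθ².
d²x/dθ² = −r cosθ − r²(cos2θ)/√u − r⁴ sin²2θ/(4u^{3/2}),  u = L² − r² sin²θ = 0.0152661 m².
Substituting r = 0.0464 m, L = 0.1275 m, θ = 137.3°: d²x/dθ² = +0.032092 m.
a = ω²·d²x/dθ² = (355.4)²·(+0.032092) = +4054 m/s²;  |a| = 4054 m/s².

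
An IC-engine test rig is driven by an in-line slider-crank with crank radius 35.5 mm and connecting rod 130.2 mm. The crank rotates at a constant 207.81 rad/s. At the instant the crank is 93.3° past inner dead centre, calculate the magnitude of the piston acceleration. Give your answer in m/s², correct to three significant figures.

520

ω = 207.8 rad/s
x(θ) = r cosθ + √(L² − r² sin²θ); with ω constant, a = ω²·d²x/dθ².
d²x/dθ² = −r cosθ − r²(cos2θ)/√u − r⁴ sin²2θ/(4u^{3/2}),  u = L² − r² sin²θ = 0.015696 m².
Substituting r = 0.0355 m, L = 0.1302 m, θ = 93.3°: d²x/dθ² = +0.012033 m.
a = ω²·d²x/dθ² = (207.8)²·(+0.012033) = +519.66 m/s²;  |a| = 519.66 m/s².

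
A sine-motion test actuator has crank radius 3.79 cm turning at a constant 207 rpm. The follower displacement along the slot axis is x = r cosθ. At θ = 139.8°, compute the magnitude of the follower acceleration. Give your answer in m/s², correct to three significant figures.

13.6

ω = 21.68 rad/s (from 207 rpm).
x = r cosθ ⇒ ẍ = −rω² cosθ (ω constant).
|a| = rω²|cosθ| = 0.0379·(21.68)²·|cos 139.8°| = 13.602 m/s².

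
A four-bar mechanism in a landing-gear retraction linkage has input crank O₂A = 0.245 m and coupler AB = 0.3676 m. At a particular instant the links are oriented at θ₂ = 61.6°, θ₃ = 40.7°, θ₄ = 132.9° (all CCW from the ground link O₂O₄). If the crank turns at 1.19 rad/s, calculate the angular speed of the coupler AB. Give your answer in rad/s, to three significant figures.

ω₂ = 1.19 rad/s
Differentiating the loop-closure r₂e^{iθ₂}+r₃e^{iθ₃}=r₁+r₄e^{iθ₄} gives r₂ω₂e^{iθ₂}+r₃ω₃e^{iθ₃}=r₄ω₄e^{iθ₄}.
Eliminating the other unknown: ω₃ = r₂ω₂ sin(θ₄−θ₂) / [r₃ sin(θ₃−θ₄)].
Numerator sine = +0.94721; denominator sine = -0.99926.
Result = 0.245·1.19·(+0.94721) / (0.3676·(-0.99926)) = -0.7518 rad/s; magnitude 0.7518 rad/s.

0.752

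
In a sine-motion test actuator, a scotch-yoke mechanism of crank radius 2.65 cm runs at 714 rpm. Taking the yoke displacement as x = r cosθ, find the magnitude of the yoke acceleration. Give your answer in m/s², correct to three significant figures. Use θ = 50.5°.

94.2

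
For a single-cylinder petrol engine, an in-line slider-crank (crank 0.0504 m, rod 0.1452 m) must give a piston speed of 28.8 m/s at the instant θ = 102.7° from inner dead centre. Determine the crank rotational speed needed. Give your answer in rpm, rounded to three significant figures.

6090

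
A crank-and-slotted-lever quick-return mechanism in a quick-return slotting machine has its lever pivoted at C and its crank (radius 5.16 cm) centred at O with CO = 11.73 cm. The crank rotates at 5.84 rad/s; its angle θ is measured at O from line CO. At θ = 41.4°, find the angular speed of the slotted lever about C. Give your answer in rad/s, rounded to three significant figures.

1.65

ω = 5.84 rad/s
Crank pin A relative to C: A = (d + r cosθ, r sinθ); lever angle φ = atan2(r sinθ, d + r cosθ).
Differentiating tanφ: φ̇ = rω(d cosθ + r)/(d² + r² + 2dr cosθ).
d² + r² + 2dr cosθ = |CA|² = 0.0255022 m²;  d cosθ + r = +0.13959 m.
|ω_lever| = |0.0516·5.84·+0.13959| / 0.0255022 = 1.6494 rad/s.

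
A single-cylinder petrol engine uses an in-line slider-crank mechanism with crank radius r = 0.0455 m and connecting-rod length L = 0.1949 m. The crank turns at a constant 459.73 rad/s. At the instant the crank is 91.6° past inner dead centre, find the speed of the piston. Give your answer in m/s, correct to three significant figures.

20.8

ω = 459.7 rad/s
For an in-line slider-crank, x = r cosθ + √(L² − r² sin²θ), so v = −rω sinθ·[1 + r cosθ/√(L² − r² sin²θ)].
With r = 0.0455 m, L = 0.1949 m, θ = 91.6°: √(L² − r² sin²θ) = 0.18952 m.
v = −0.0455·459.7·0.99961·[1 + 0.0455·-0.02792/0.18952] = -20.769 m/s.
|v| = 20.769 m/s.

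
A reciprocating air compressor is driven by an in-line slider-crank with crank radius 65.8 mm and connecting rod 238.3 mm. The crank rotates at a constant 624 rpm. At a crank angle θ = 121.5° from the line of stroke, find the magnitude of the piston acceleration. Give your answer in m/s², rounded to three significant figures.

182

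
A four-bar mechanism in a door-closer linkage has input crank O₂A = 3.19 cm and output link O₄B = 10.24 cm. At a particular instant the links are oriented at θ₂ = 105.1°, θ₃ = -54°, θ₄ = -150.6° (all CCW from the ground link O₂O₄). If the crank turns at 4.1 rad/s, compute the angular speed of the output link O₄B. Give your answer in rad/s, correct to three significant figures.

0.459

ω₂ = 4.1 rad/s
Differentiating the loop-closure r₂e^{iθ₂}+r₃e^{iθ₃}=r₁+r₄e^{iθ₄} gives r₂ω₂e^{iθ₂}+r₃ω₃e^{iθ₃}=r₄ω₄e^{iθ₄}.
Eliminating the other unknown: ω₄ = r₂ω₂ sin(θ₂−θ₃) / [r₄ sin(θ₄−θ₃)].
Numerator sine = +0.35674; denominator sine = -0.99337.
Result = 0.0319·4.1·(+0.35674) / (0.1024·(-0.99337)) = -0.45868 rad/s; magnitude 0.45868 rad/s.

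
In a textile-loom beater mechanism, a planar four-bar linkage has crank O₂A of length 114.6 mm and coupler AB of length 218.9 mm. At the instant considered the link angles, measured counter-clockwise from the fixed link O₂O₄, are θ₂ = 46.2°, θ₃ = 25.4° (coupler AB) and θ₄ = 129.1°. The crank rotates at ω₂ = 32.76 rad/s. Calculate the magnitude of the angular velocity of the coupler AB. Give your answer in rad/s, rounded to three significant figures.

ω₂ = 32.76 rad/s
Differentiating the loop-closure r₂e^{iθ₂}+r₃e^{iθ₃}=r₁+r₄e^{iθ₄} gives r₂ω₂e^{iθ₂}+r₃ω₃e^{iθ₃}=r₄ω₄e^{iθ₄}.
Eliminating the other unknown: ω₃ = r₂ω₂ sin(θ₄−θ₂) / [r₃ sin(θ₃−θ₄)].
Numerator sine = +0.99233; denominator sine = -0.97155.
Result = 0.1146·32.76·(+0.99233) / (0.2189·(-0.97155)) = -17.518 rad/s; magnitude 17.518 rad/s.

17.5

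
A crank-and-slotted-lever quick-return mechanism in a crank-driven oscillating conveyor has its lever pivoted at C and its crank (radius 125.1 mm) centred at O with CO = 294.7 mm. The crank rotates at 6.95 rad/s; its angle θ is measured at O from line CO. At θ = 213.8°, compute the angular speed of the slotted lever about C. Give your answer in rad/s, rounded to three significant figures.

2.53

ω = 6.95 rad/s
Crank pin A relative to C: A = (d + r cosθ, r sinθ); lever angle φ = atan2(r sinθ, d + r cosθ).
Differentiating tanφ: φ̇ = rω(d cosθ + r)/(d² + r² + 2dr cosθ).
d² + r² + 2dr cosθ = |CA|² = 0.0412263 m²;  d cosθ + r = -0.11979 m.
|ω_lever| = |0.1251·6.95·-0.11979| / 0.0412263 = 2.5263 rad/s.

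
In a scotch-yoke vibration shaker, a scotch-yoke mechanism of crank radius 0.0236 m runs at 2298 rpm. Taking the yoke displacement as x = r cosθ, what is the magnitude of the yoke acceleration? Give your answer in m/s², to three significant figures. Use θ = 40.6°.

ω = 240.6 rad/s (from 2298 rpm).
x = r cosθ ⇒ ẍ = −rω² cosθ (ω constant).
|a| = rω²|cosθ| = 0.0236·(240.6)²·|cos 40.6°| = 1037.7 m/s².

1040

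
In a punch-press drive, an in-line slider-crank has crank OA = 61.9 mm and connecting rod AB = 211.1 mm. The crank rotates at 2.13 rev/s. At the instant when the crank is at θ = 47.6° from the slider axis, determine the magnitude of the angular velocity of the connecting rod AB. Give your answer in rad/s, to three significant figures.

ω = 13.38 rad/s (converted from 2.13 rev/s).
The rod makes angle φ with the slider axis where L sinφ = r sinθ; differentiating, L cosφ·φ̇ = r ω cosθ.
L cosφ = √(L² − r² sin²θ) = 0.20609 m.
|ω_rod| = r ω |cosθ| / √(L² − r² sin²θ) = 0.0619·13.38·0.67430/0.20609 = 2.7105 rad/s.

2.71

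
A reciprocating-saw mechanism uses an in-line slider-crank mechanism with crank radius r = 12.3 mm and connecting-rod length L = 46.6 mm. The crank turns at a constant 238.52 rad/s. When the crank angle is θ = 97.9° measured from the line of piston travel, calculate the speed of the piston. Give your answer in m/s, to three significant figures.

ω = 238.5 rad/s
For an in-line slider-crank, x = r cosθ + √(L² − r² sin²θ), so v = −rω sinθ·[1 + r cosθ/√(L² − r² sin²θ)].
With r = 0.0123 m, L = 0.0466 m, θ = 97.9°: √(L² − r² sin²θ) = 0.044979 m.
v = −0.0123·238.5·0.99051·[1 + 0.0123·-0.13744/0.044979] = -2.7967 m/s.
|v| = 2.7967 m/s.

2.80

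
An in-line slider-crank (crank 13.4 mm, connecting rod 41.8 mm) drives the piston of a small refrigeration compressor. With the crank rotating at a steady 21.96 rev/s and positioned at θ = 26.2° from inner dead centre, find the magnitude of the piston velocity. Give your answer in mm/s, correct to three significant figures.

1050

ω = 2π·22 = 138 rad/s
For an in-line slider-crank, x = r cosθ + √(L² − r² sin²θ), so v = −rω sinθ·[1 + r cosθ/√(L² − r² sin²θ)].
With r = 0.0134 m, L = 0.0418 m, θ = 26.2°: √(L² − r² sin²θ) = 0.041379 m.
v = −0.0134·138·0.44151·[1 + 0.0134·0.89726/0.041379] = -1.0535 m/s.
|v| = 1.0535 m/s = 1053.5 mm/s.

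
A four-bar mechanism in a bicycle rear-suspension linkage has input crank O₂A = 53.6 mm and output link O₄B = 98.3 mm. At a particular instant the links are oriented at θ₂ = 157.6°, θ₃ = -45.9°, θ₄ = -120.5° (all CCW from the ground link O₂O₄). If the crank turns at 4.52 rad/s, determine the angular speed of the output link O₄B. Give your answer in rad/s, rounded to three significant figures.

ω₂ = 4.52 rad/s
Differentiating the loop-closure r₂e^{iθ₂}+r₃e^{iθ₃}=r₁+r₄e^{iθ₄} gives r₂ω₂e^{iθ₂}+r₃ω₃e^{iθ₃}=r₄ω₄e^{iθ₄}.
Eliminating the other unknown: ω₄ = r₂ω₂ sin(θ₂−θ₃) / [r₄ sin(θ₄−θ₃)].
Numerator sine = -0.39875; denominator sine = -0.96410.
Result = 0.0536·4.52·(-0.39875) / (0.0983·(-0.96410)) = +1.0194 rad/s; magnitude 1.0194 rad/s.

1.02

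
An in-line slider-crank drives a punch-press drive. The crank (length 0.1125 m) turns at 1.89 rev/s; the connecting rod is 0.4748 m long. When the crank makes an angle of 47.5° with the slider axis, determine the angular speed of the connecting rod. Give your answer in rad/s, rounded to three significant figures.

ω = 11.88 rad/s (converted from 1.89 rev/s).
The rod makes angle φ with the slider axis where L sinφ = r sinθ; differentiating, L cosφ·φ̇ = r ω cosθ.
L cosφ = √(L² − r² sin²θ) = 0.4675 m.
|ω_rod| = r ω |cosθ| / √(L² − r² sin²θ) = 0.1125·11.88·0.67559/0.4675 = 1.9306 rad/s.

1.93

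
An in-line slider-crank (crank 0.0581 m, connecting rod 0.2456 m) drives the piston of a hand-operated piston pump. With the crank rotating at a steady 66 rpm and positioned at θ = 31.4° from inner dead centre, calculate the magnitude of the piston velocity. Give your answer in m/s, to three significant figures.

ω = 2π·66/60 = 6.912 rad/s
For an in-line slider-crank, x = r cosθ + √(L² − r² sin²θ), so v = −rω sinθ·[1 + r cosθ/√(L² − r² sin²θ)].
With r = 0.0581 m, L = 0.2456 m, θ = 31.4°: √(L² − r² sin²θ) = 0.24373 m.
v = −0.0581·6.912·0.52101·[1 + 0.0581·0.85355/0.24373] = -0.25178 m/s.
|v| = 0.25178 m/s.

0.252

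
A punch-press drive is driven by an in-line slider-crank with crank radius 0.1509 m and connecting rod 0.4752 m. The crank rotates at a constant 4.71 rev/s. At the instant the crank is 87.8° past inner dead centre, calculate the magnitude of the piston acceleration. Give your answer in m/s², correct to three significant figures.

39.0

ω = 2π·4.71 = 29.59 rad/s
x(θ) = r cosθ + √(L² − r² sin²θ); with ω constant, a = ω²·d²x/dθ².
d²x/dθ² = −r cosθ − r²(cos2θ)/√u − r⁴ sin²2θ/(4u^{3/2}),  u = L² − r² sin²θ = 0.203078 m².
Substituting r = 0.1509 m, L = 0.4752 m, θ = 87.8°: d²x/dθ² = +0.04458 m.
a = ω²·d²x/dθ² = (29.59)²·(+0.04458) = +39.043 m/s²;  |a| = 39.043 m/s².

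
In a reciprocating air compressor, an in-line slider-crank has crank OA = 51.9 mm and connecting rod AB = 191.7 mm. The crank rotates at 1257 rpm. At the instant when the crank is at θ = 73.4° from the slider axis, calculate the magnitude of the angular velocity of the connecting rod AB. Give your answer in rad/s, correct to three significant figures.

ω = 131.6 rad/s (converted from 1257 rpm).
The rod makes angle φ with the slider axis where L sinφ = r sinθ; differentiating, L cosφ·φ̇ = r ω cosθ.
L cosφ = √(L² − r² sin²θ) = 0.18514 m.
|ω_rod| = r ω |cosθ| / √(L² − r² sin²θ) = 0.0519·131.6·0.28569/0.18514 = 10.542 rad/s.

10.5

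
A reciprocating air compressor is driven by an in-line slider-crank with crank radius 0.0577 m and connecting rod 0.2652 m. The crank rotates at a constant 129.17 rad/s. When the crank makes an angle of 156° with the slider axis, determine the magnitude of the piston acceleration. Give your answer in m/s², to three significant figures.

737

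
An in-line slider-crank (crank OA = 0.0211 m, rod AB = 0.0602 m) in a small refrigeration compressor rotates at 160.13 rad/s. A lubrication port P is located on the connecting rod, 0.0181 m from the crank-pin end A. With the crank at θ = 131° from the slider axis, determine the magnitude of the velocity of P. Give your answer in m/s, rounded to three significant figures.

2.83

ω = 160.1 rad/s.  Crank-pin speed |V_A| = rω = 3.3787 m/s, perpendicular to OA.
Rod angle: sinφ = −(r/L) sinθ ⇒ φ = -15.339°; ω_rod = −rω cosθ/√(L²−r²sin²θ) = +38.182 rad/s.
V_P = V_A + ω_rod × AP, with AP = 0.0181 m along the rod.
Components: V_Px = −rω sinθ − a·ω_rod·sinφ = -2.3672 m/s;  V_Py = rω cosθ + a·ω_rod·cosφ = -1.5502 m/s.
|V_P| = √(V_Px² + V_Py²) = 2.8296 m/s.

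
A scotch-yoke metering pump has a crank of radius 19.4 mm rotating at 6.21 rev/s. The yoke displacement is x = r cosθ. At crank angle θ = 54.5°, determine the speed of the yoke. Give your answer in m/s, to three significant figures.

ω = 39.02 rad/s (from 6.21 rev/s).
x = r cosθ ⇒ ẋ = −rω sinθ.
|v| = rω|sinθ| = 0.0194·39.02·|sin 54.5°| = 0.61625 m/s.

0.616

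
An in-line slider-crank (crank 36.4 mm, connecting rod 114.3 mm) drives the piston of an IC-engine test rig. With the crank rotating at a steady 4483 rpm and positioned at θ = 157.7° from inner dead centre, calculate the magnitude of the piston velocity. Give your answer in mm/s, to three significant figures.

ω = 2π·4483/60 = 469.5 rad/s
For an in-line slider-crank, x = r cosθ + √(L² − r² sin²θ), so v = −rω sinθ·[1 + r cosθ/√(L² − r² sin²θ)].
With r = 0.0364 m, L = 0.1143 m, θ = 157.7°: √(L² − r² sin²θ) = 0.11346 m.
v = −0.0364·469.5·0.37946·[1 + 0.0364·-0.92521/0.11346] = -4.5596 m/s.
|v| = 4.5596 m/s = 4559.6 mm/s.

4560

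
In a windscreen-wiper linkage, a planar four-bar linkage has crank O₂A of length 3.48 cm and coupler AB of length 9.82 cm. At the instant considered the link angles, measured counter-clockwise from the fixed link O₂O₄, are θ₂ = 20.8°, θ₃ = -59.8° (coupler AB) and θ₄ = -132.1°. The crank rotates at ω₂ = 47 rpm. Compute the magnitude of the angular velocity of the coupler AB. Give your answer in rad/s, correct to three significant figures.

ω₂ = 4.922 rad/s (from 47 rpm).
Differentiating the loop-closure r₂e^{iθ₂}+r₃e^{iθ₃}=r₁+r₄e^{iθ₄} gives r₂ω₂e^{iθ₂}+r₃ω₃e^{iθ₃}=r₄ω₄e^{iθ₄}.
Eliminating the other unknown: ω₃ = r₂ω₂ sin(θ₄−θ₂) / [r₃ sin(θ₃−θ₄)].
Numerator sine = -0.45554; denominator sine = +0.95266.
Result = 0.0348·4.922·(-0.45554) / (0.0982·(+0.95266)) = -0.83404 rad/s; magnitude 0.83404 rad/s.

0.834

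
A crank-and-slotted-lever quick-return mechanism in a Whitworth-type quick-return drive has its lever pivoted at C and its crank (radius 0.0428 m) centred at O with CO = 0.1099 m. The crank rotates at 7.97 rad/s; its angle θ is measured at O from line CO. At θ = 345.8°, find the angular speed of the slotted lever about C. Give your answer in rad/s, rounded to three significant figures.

2.21

ω = 7.97 rad/s
Crank pin A relative to C: A = (d + r cosθ, r sinθ); lever angle φ = atan2(r sinθ, d + r cosθ).
Differentiating tanφ: φ̇ = rω(d cosθ + r)/(d² + r² + 2dr cosθ).
d² + r² + 2dr cosθ = |CA|² = 0.0230298 m²;  d cosθ + r = +0.14934 m.
|ω_lever| = |0.0428·7.97·+0.14934| / 0.0230298 = 2.212 rad/s.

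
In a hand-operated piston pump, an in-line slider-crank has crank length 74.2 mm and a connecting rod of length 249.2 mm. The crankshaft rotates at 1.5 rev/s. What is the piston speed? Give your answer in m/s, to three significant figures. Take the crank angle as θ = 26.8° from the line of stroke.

0.400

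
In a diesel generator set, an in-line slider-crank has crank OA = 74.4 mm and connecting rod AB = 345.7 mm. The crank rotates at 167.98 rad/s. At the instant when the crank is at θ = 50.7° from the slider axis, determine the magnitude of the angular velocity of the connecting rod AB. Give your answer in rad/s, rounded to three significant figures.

ω = 168 rad/s
The rod makes angle φ with the slider axis where L sinφ = r sinθ; differentiating, L cosφ·φ̇ = r ω cosθ.
L cosφ = √(L² − r² sin²θ) = 0.34087 m.
|ω_rod| = r ω |cosθ| / √(L² − r² sin²θ) = 0.0744·168·0.63338/0.34087 = 23.222 rad/s.

23.2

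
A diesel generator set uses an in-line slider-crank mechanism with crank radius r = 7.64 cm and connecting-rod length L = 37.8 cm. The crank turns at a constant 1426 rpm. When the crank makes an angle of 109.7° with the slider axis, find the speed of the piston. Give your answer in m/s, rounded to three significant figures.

ω = 2π·1426/60 = 149.3 rad/s
For an in-line slider-crank, x = r cosθ + √(L² − r² sin²θ), so v = −rω sinθ·[1 + r cosθ/√(L² − r² sin²θ)].
With r = 0.0764 m, L = 0.378 m, θ = 109.7°: √(L² − r² sin²θ) = 0.37109 m.
v = −0.0764·149.3·0.94147·[1 + 0.0764·-0.33710/0.37109] = -9.9957 m/s.
|v| = 9.9957 m/s.

10.00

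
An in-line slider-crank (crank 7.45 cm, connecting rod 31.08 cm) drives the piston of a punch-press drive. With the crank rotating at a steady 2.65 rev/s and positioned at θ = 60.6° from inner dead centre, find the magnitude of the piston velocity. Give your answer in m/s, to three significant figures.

1.21

ω = 2π·2.65 = 16.65 rad/s
For an in-line slider-crank, x = r cosθ + √(L² − r² sin²θ), so v = −rω sinθ·[1 + r cosθ/√(L² − r² sin²θ)].
With r = 0.0745 m, L = 0.3108 m, θ = 60.6°: √(L² − r² sin²θ) = 0.30395 m.
v = −0.0745·16.65·0.87121·[1 + 0.0745·0.49090/0.30395] = -1.2107 m/s.
|v| = 1.2107 m/s.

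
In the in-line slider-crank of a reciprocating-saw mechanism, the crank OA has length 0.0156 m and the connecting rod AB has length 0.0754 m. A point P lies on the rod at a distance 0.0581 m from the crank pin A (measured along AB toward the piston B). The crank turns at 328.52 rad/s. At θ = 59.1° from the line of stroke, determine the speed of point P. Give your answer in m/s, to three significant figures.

ω = 328.5 rad/s.  Crank-pin speed |V_A| = rω = 5.1249 m/s, perpendicular to OA.
Rod angle: sinφ = −(r/L) sinθ ⇒ φ = -10.226°; ω_rod = −rω cosθ/√(L²−r²sin²θ) = -35.469 rad/s.
V_P = V_A + ω_rod × AP, with AP = 0.0581 m along the rod.
Components: V_Px = −rω sinθ − a·ω_rod·sinφ = -4.7633 m/s;  V_Py = rω cosθ + a·ω_rod·cosφ = +0.60386 m/s.
|V_P| = √(V_Px² + V_Py²) = 4.8015 m/s.

4.80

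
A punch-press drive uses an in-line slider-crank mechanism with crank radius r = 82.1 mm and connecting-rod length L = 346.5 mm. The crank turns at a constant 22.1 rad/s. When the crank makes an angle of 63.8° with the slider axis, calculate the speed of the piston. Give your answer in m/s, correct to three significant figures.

1.80

ω = 22.1 rad/s
For an in-line slider-crank, x = r cosθ + √(L² − r² sin²θ), so v = −rω sinθ·[1 + r cosθ/√(L² − r² sin²θ)].
With r = 0.0821 m, L = 0.3465 m, θ = 63.8°: √(L² − r² sin²θ) = 0.33858 m.
v = −0.0821·22.1·0.89726·[1 + 0.0821·0.44151/0.33858] = -1.8023 m/s.
|v| = 1.8023 m/s.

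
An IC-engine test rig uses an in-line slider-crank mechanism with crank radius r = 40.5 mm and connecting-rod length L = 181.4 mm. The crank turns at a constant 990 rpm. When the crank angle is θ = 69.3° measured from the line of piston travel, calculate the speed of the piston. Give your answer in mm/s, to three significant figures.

4240

ω = 2π·990/60 = 103.7 rad/s
For an in-line slider-crank, x = r cosθ + √(L² − r² sin²θ), so v = −rω sinθ·[1 + r cosθ/√(L² − r² sin²θ)].
With r = 0.0405 m, L = 0.1814 m, θ = 69.3°: √(L² − r² sin²θ) = 0.1774 m.
v = −0.0405·103.7·0.93544·[1 + 0.0405·0.35347/0.1774] = -4.2446 m/s.
|v| = 4.2446 m/s = 4244.6 mm/s.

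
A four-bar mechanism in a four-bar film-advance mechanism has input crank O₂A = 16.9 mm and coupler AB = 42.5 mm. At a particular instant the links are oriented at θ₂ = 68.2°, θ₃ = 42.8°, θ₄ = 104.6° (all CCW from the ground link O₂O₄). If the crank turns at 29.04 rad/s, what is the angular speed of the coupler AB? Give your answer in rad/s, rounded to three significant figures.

7.78

ω₂ = 29.04 rad/s
Differentiating the loop-closure r₂e^{iθ₂}+r₃e^{iθ₃}=r₁+r₄e^{iθ₄} gives r₂ω₂e^{iθ₂}+r₃ω₃e^{iθ₃}=r₄ω₄e^{iθ₄}.
Eliminating the other unknown: ω₃ = r₂ω₂ sin(θ₄−θ₂) / [r₃ sin(θ₃−θ₄)].
Numerator sine = +0.59342; denominator sine = -0.88130.
Result = 0.0169·29.04·(+0.59342) / (0.0425·(-0.88130)) = -7.7755 rad/s; magnitude 7.7755 rad/s.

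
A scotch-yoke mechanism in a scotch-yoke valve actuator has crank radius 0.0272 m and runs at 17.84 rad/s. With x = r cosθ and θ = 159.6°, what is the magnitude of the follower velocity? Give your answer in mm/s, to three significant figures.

169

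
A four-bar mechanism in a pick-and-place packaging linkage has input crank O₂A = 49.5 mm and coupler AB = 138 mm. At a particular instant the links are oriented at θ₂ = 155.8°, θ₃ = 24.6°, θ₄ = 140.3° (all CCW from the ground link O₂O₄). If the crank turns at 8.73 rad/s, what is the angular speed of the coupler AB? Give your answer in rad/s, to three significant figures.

0.929

ω₂ = 8.73 rad/s
Differentiating the loop-closure r₂e^{iθ₂}+r₃e^{iθ₃}=r₁+r₄e^{iθ₄} gives r₂ω₂e^{iθ₂}+r₃ω₃e^{iθ₃}=r₄ω₄e^{iθ₄}.
Eliminating the other unknown: ω₃ = r₂ω₂ sin(θ₄−θ₂) / [r₃ sin(θ₃−θ₄)].
Numerator sine = -0.26724; denominator sine = -0.90108.
Result = 0.0495·8.73·(-0.26724) / (0.138·(-0.90108)) = +0.9287 rad/s; magnitude 0.9287 rad/s.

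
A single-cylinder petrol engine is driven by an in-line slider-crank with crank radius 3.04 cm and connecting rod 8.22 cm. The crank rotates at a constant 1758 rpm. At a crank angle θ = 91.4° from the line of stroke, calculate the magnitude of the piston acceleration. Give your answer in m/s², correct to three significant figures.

ω = 2π·1758/60 = 184.1 rad/s
x(θ) = r cosθ + √(L² − r² sin²θ); with ω constant, a = ω²·d²x/dθ².
d²x/dθ² = −r cosθ − r²(cos2θ)/√u − r⁴ sin²2θ/(4u^{3/2}),  u = L² − r² sin²θ = 0.00583323 m².
Substituting r = 0.0304 m, L = 0.0822 m, θ = 91.4°: d²x/dθ² = +0.012827 m.
a = ω²·d²x/dθ² = (184.1)²·(+0.012827) = +434.74 m/s²;  |a| = 434.74 m/s².

435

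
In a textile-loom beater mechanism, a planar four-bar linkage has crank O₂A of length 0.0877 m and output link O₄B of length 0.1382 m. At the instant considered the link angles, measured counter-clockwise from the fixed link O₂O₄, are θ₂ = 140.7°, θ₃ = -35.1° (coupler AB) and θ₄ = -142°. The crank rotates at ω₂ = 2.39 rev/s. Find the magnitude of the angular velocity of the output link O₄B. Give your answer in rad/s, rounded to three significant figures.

ω₂ = 15.02 rad/s (from 2.39 rev/s).
Differentiating the loop-closure r₂e^{iθ₂}+r₃e^{iθ₃}=r₁+r₄e^{iθ₄} gives r₂ω₂e^{iθ₂}+r₃ω₃e^{iθ₃}=r₄ω₄e^{iθ₄}.
Eliminating the other unknown: ω₄ = r₂ω₂ sin(θ₂−θ₃) / [r₄ sin(θ₄−θ₃)].
Numerator sine = +0.07324; denominator sine = -0.95681.
Result = 0.0877·15.02·(+0.07324) / (0.1382·(-0.95681)) = -0.72942 rad/s; magnitude 0.72942 rad/s.

0.729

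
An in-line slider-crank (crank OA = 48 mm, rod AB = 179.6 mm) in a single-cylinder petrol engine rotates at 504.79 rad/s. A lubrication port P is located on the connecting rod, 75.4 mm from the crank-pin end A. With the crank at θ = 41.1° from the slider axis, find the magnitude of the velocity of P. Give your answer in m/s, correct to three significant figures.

20.3

ω = 504.8 rad/s.  Crank-pin speed |V_A| = rω = 24.23 m/s, perpendicular to OA.
Rod angle: sinφ = −(r/L) sinθ ⇒ φ = -10.119°; ω_rod = −rω cosθ/√(L²−r²sin²θ) = -103.27 rad/s.
V_P = V_A + ω_rod × AP, with AP = 0.0754 m along the rod.
Components: V_Px = −rω sinθ − a·ω_rod·sinφ = -17.296 m/s;  V_Py = rω cosθ + a·ω_rod·cosφ = +10.593 m/s.
|V_P| = √(V_Px² + V_Py²) = 20.282 m/s.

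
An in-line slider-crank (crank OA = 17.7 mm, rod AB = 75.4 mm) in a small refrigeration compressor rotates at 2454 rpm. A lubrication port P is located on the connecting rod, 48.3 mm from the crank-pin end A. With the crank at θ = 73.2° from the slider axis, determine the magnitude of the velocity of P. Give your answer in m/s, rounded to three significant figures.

4.57

ω = 257 rad/s.  Crank-pin speed |V_A| = rω = 4.5486 m/s, perpendicular to OA.
Rod angle: sinφ = −(r/L) sinθ ⇒ φ = -12.987°; ω_rod = −rω cosθ/√(L²−r²sin²θ) = -17.894 rad/s.
V_P = V_A + ω_rod × AP, with AP = 0.0483 m along the rod.
Components: V_Px = −rω sinθ − a·ω_rod·sinφ = -4.5487 m/s;  V_Py = rω cosθ + a·ω_rod·cosφ = +0.47252 m/s.
|V_P| = √(V_Px² + V_Py²) = 4.5732 m/s.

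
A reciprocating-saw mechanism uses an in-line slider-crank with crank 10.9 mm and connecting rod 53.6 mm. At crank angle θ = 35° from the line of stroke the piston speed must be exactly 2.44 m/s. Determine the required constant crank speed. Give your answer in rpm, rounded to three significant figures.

3190

For an in-line slider-crank, |v_piston| = rω|sinθ|·[1 + r cosθ/√(L² − r² sin²θ)].
With r = 0.0109 m, L = 0.0536 m, θ = 35°: the bracketed kinematic factor |dx/dθ| = 0.0073006 m.
ω = v/|dx/dθ| = 2.44/0.0073006 = 334.22 rad/s.
N = 60ω/(2π) = 3191.6 rpm.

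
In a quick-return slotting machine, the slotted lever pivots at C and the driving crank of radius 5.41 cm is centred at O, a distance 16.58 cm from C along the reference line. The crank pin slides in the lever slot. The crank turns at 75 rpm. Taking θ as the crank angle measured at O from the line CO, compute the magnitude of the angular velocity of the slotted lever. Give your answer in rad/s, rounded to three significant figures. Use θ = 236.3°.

0.787

ω = 7.854 rad/s (from 75 rpm).
Crank pin A relative to C: A = (d + r cosθ, r sinθ); lever angle φ = atan2(r sinθ, d + r cosθ).
Differentiating tanφ: φ̇ = rω(d cosθ + r)/(d² + r² + 2dr cosθ).
d² + r² + 2dr cosθ = |CA|² = 0.0204628 m²;  d cosθ + r = -0.037893 m.
|ω_lever| = |0.0541·7.854·-0.037893| / 0.0204628 = 0.78684 rad/s.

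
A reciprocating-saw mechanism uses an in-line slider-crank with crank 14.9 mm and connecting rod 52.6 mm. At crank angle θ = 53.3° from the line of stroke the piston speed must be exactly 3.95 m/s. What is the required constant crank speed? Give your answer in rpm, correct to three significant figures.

2690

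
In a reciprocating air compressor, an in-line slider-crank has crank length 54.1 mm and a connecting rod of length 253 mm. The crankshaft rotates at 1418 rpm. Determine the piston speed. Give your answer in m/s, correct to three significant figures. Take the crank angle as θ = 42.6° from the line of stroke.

6.30

ω = 2π·1418/60 = 148.5 rad/s
For an in-line slider-crank, x = r cosθ + √(L² − r² sin²θ), so v = −rω sinθ·[1 + r cosθ/√(L² − r² sin²θ)].
With r = 0.0541 m, L = 0.253 m, θ = 42.6°: √(L² − r² sin²θ) = 0.25034 m.
v = −0.0541·148.5·0.67688·[1 + 0.0541·0.73610/0.25034] = -6.3027 m/s.
|v| = 6.3027 m/s.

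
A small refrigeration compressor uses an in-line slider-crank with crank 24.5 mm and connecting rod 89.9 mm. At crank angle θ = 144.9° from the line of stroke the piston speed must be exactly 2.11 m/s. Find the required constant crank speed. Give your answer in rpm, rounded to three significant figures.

For an in-line slider-crank, |v_piston| = rω|sinθ|·[1 + r cosθ/√(L² − r² sin²θ)].
With r = 0.0245 m, L = 0.0899 m, θ = 144.9°: the bracketed kinematic factor |dx/dθ| = 0.010907 m.
ω = v/|dx/dθ| = 2.11/0.010907 = 193.45 rad/s.
N = 60ω/(2π) = 1847.3 rpm.

1850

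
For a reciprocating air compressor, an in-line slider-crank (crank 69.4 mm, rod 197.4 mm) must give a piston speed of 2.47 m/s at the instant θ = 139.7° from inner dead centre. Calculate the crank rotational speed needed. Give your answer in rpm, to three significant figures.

For an in-line slider-crank, |v_piston| = rω|sinθ|·[1 + r cosθ/√(L² − r² sin²θ)].
With r = 0.0694 m, L = 0.1974 m, θ = 139.7°: the bracketed kinematic factor |dx/dθ| = 0.032528 m.
ω = v/|dx/dθ| = 2.47/0.032528 = 75.935 rad/s.
N = 60ω/(2π) = 725.13 rpm.

725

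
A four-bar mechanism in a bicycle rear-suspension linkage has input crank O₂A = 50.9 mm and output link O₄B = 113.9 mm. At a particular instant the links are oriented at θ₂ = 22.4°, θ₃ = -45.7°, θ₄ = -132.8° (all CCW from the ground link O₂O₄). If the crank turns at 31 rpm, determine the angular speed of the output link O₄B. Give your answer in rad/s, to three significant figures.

ω₂ = 3.246 rad/s (from 31 rpm).
Differentiating the loop-closure r₂e^{iθ₂}+r₃e^{iθ₃}=r₁+r₄e^{iθ₄} gives r₂ω₂e^{iθ₂}+r₃ω₃e^{iθ₃}=r₄ω₄e^{iθ₄}.
Eliminating the other unknown: ω₄ = r₂ω₂ sin(θ₂−θ₃) / [r₄ sin(θ₄−θ₃)].
Numerator sine = +0.92784; denominator sine = -0.99872.
Result = 0.0509·3.246·(+0.92784) / (0.1139·(-0.99872)) = -1.3478 rad/s; magnitude 1.3478 rad/s.

1.35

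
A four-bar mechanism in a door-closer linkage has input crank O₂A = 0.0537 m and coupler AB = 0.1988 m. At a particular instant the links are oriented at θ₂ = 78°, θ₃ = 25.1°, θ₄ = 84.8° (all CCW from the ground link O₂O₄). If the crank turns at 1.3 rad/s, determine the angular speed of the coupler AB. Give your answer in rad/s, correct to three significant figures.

ω₂ = 1.3 rad/s
Differentiating the loop-closure r₂e^{iθ₂}+r₃e^{iθ₃}=r₁+r₄e^{iθ₄} gives r₂ω₂e^{iθ₂}+r₃ω₃e^{iθ₃}=r₄ω₄e^{iθ₄}.
Eliminating the other unknown: ω₃ = r₂ω₂ sin(θ₄−θ₂) / [r₃ sin(θ₃−θ₄)].
Numerator sine = +0.11840; denominator sine = -0.86340.
Result = 0.0537·1.3·(+0.11840) / (0.1988·(-0.86340)) = -0.048157 rad/s; magnitude 0.048157 rad/s.

0.0482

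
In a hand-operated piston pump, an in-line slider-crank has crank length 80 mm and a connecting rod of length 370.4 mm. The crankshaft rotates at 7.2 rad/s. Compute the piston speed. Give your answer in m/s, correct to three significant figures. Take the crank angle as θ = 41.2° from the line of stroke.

0.442

ω = 7.2 rad/s
For an in-line slider-crank, x = r cosθ + √(L² − r² sin²θ), so v = −rω sinθ·[1 + r cosθ/√(L² − r² sin²θ)].
With r = 0.08 m, L = 0.3704 m, θ = 41.2°: √(L² − r² sin²θ) = 0.36663 m.
v = −0.08·7.2·0.65869·[1 + 0.08·0.75241/0.36663] = -0.4417 m/s.
|v| = 0.4417 m/s.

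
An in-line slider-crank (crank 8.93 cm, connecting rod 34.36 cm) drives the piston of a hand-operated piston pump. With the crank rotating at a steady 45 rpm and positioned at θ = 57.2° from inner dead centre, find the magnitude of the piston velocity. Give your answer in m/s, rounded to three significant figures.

ω = 2π·45/60 = 4.712 rad/s
For an in-line slider-crank, x = r cosθ + √(L² − r² sin²θ), so v = −rω sinθ·[1 + r cosθ/√(L² − r² sin²θ)].
With r = 0.0893 m, L = 0.3436 m, θ = 57.2°: √(L² − r² sin²θ) = 0.3353 m.
v = −0.0893·4.712·0.84057·[1 + 0.0893·0.54171/0.3353] = -0.40476 m/s.
|v| = 0.40476 m/s.

0.405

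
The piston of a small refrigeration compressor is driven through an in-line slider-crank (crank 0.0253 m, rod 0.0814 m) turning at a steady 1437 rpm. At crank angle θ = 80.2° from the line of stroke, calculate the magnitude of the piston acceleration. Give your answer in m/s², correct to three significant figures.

ω = 2π·1437/60 = 150.5 rad/s
x(θ) = r cosθ + √(L² − r² sin²θ); with ω constant, a = ω²·d²x/dθ².
d²x/dθ² = −r cosθ − r²(cos2θ)/√u − r⁴ sin²2θ/(4u^{3/2}),  u = L² − r² sin²θ = 0.00600441 m².
Substituting r = 0.0253 m, L = 0.0814 m, θ = 80.2°: d²x/dθ² = +0.0034508 m.
a = ω²·d²x/dθ² = (150.5)²·(+0.0034508) = +78.143 m/s²;  |a| = 78.143 m/s².

78.1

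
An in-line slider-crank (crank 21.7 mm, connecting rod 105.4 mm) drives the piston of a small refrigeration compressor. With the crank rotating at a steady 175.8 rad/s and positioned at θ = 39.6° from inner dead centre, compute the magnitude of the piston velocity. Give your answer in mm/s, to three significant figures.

2820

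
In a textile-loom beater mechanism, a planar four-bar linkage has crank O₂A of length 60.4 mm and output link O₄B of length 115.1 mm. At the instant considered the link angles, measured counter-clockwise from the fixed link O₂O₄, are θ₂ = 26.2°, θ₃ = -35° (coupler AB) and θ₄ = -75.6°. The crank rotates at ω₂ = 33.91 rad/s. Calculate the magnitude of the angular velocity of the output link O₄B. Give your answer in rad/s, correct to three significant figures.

ω₂ = 33.91 rad/s
Differentiating the loop-closure r₂e^{iθ₂}+r₃e^{iθ₃}=r₁+r₄e^{iθ₄} gives r₂ω₂e^{iθ₂}+r₃ω₃e^{iθ₃}=r₄ω₄e^{iθ₄}.
Eliminating the other unknown: ω₄ = r₂ω₂ sin(θ₂−θ₃) / [r₄ sin(θ₄−θ₃)].
Numerator sine = +0.87631; denominator sine = -0.65077.
Result = 0.0604·33.91·(+0.87631) / (0.1151·(-0.65077)) = -23.962 rad/s; magnitude 23.962 rad/s.

24.0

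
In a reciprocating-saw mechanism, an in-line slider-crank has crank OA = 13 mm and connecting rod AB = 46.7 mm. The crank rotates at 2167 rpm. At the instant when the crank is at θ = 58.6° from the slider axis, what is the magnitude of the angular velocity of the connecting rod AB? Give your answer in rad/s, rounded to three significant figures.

ω = 226.9 rad/s (converted from 2167 rpm).
The rod makes angle φ with the slider axis where L sinφ = r sinθ; differentiating, L cosφ·φ̇ = r ω cosθ.
L cosφ = √(L² − r² sin²θ) = 0.045363 m.
|ω_rod| = r ω |cosθ| / √(L² − r² sin²θ) = 0.013·226.9·0.52101/0.045363 = 33.883 rad/s.

33.9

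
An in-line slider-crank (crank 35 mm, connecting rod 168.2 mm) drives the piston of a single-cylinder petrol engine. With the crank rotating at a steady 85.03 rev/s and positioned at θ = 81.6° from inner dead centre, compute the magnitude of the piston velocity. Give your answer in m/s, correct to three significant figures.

ω = 2π·85 = 534.3 rad/s
For an in-line slider-crank, x = r cosθ + √(L² − r² sin²θ), so v = −rω sinθ·[1 + r cosθ/√(L² − r² sin²θ)].
With r = 0.035 m, L = 0.1682 m, θ = 81.6°: √(L² − r² sin²θ) = 0.1646 m.
v = −0.035·534.3·0.98927·[1 + 0.035·0.14608/0.1646] = -19.073 m/s.
|v| = 19.073 m/s.

19.1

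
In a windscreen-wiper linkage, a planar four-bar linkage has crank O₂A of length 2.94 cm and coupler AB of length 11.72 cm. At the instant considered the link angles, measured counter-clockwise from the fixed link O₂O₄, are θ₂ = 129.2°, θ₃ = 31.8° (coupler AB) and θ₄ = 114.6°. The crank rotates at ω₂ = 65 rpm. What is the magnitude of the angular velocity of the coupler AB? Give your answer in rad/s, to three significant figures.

0.434

ω₂ = 6.807 rad/s (from 65 rpm).
Differentiating the loop-closure r₂e^{iθ₂}+r₃e^{iθ₃}=r₁+r₄e^{iθ₄} gives r₂ω₂e^{iθ₂}+r₃ω₃e^{iθ₃}=r₄ω₄e^{iθ₄}.
Eliminating the other unknown: ω₃ = r₂ω₂ sin(θ₄−θ₂) / [r₃ sin(θ₃−θ₄)].
Numerator sine = -0.25207; denominator sine = -0.99211.
Result = 0.0294·6.807·(-0.25207) / (0.1172·(-0.99211)) = +0.43383 rad/s; magnitude 0.43383 rad/s.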